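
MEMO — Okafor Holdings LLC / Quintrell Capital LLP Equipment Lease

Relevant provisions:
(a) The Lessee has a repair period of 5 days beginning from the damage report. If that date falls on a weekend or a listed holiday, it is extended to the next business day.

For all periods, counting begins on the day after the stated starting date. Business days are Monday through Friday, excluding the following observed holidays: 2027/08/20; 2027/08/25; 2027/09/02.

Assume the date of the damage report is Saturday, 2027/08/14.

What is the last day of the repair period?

2027/08/19

The last day of the repair period: 5 calendar days after 2027/08/14 is 2027/08/19. 2027/08/19 is a Thursday and is not a listed holiday, so no roll-forward applies.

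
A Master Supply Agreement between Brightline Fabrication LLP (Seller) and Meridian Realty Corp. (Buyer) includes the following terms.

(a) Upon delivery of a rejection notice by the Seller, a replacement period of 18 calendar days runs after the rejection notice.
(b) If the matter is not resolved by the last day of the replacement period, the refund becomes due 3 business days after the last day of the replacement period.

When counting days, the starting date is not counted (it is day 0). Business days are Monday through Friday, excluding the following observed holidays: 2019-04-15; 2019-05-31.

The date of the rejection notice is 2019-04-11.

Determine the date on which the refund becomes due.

The last day of the replacement period: 2019-04-11 + 18 days = 2019-04-29.
From Monday, 2019-04-29, 3 business days (Apr 30, May 1, May 2, skipping weekends) brings us to Thursday, 2019-05-02, which is the date on which the refund becomes due.

2019-05-02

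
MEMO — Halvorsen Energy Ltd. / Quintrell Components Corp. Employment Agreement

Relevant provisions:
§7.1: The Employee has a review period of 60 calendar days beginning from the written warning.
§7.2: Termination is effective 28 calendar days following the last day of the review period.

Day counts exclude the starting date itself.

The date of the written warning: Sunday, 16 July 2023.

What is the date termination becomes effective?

Adding 60 calendar days to 16 July 2023 gives 14 September 2023, which is the last day of the review period.
The date termination becomes effective: 14 September 2023 + 28 days = 12 October 2023.

12 October 2023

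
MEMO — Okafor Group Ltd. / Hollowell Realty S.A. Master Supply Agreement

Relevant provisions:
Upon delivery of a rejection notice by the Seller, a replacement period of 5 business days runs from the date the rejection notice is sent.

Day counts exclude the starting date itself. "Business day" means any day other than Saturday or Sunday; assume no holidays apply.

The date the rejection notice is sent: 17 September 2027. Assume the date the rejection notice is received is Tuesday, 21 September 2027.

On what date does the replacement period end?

24 September 2027

The last day of the replacement period: 5 business days after Friday, 17 September 2027, skipping weekends — Sep 20, Sep 21, Sep 22, Sep 23, Sep 24 — lands on Friday, 24 September 2027.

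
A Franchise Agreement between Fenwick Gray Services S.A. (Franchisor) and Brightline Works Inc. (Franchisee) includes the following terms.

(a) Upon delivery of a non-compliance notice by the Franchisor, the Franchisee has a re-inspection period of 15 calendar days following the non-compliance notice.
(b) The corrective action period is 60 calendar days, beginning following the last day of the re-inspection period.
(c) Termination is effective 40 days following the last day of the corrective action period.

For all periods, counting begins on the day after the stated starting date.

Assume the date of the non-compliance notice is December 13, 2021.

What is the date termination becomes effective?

April 7, 2022

The last day of the re-inspection period: 15 calendar days after December 13, 2021 is December 28, 2021.
Adding 60 calendar days to December 28, 2021 gives February 26, 2022, which is the last day of the corrective action period.
The date termination becomes effective: February 26, 2022 + 40 days = April 7, 2022.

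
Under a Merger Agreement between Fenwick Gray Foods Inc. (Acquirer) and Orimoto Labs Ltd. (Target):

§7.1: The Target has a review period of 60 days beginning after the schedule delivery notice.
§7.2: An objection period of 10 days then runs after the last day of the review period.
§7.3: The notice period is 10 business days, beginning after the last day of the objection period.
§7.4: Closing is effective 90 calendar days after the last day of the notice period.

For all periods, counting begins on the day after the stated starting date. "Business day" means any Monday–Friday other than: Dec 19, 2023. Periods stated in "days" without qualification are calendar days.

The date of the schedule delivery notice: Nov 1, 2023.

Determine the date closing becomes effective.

Apr 23, 2024

The last day of the review period: 60 calendar days after Nov 1, 2023 is Dec 31, 2023.
The last day of the objection period: Dec 31, 2023 + 10 days = Jan 10, 2024.
The last day of the notice period: 10 business days after Wednesday, Jan 10, 2024, skipping weekends — Jan 11, Jan 12, Jan 15, Jan 16, Jan 17, Jan 18, Jan 19, Jan 22, Jan 23, Jan 24 — lands on Wednesday, Jan 24, 2024.
Adding 90 calendar days to Jan 24, 2024 gives Apr 23, 2024, which is the date closing becomes effective.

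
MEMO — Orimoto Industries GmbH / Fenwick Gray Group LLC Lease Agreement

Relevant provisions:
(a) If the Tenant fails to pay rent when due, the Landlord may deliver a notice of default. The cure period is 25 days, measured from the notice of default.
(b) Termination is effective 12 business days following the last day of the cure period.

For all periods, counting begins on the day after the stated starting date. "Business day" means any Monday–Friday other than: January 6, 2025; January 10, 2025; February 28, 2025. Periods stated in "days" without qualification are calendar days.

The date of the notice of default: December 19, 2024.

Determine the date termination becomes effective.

January 29, 2025

The last day of the cure period: December 19, 2024 + 25 days = January 13, 2025.
From Monday, January 13, 2025, 12 business days (Jan 14, Jan 15, Jan 16, Jan 17, …, Jan 27, Jan 28, Jan 29, skipping weekends) brings us to Wednesday, January 29, 2025, which is the date termination becomes effective.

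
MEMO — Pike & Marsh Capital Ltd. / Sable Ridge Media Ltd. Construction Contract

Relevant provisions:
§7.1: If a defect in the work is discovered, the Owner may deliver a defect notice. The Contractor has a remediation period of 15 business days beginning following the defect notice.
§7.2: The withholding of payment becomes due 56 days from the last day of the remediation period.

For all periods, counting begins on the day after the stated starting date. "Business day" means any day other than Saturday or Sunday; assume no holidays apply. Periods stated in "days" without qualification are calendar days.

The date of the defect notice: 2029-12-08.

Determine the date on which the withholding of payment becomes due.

2030-02-22

The last day of the remediation period: counting 15 business days from Saturday, 2029-12-08 (Dec 10, Dec 11, Dec 12, Dec 13, …, Dec 26, Dec 27, Dec 28, skipping weekends) reaches Friday, 2029-12-28.
The date on which the withholding of payment becomes due: 56 calendar days after 2029-12-28 is 2030-02-22.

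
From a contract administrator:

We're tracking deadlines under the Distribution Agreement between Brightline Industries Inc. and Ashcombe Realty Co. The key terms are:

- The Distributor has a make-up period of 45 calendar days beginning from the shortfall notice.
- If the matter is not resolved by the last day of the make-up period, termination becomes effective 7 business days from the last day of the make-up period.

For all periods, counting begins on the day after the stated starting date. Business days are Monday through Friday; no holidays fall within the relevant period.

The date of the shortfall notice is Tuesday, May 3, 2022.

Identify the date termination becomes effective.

The last day of the make-up period: 45 calendar days after May 3, 2022 is Jun 17, 2022.
From Friday, Jun 17, 2022, 7 business days (Jun 20, Jun 21, Jun 22, Jun 23, Jun 24, Jun 27, Jun 28, skipping weekends) brings us to Tuesday, Jun 28, 2022, which is the date termination becomes effective.

Jun 28, 2022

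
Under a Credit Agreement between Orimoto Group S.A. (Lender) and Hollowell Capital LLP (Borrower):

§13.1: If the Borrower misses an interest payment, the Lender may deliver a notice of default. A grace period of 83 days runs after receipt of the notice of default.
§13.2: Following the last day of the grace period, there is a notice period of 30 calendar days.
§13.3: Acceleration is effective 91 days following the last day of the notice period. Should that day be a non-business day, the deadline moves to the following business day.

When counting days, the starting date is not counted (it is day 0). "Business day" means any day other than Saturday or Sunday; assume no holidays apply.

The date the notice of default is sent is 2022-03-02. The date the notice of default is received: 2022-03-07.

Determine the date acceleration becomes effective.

2022-09-27

Adding 83 calendar days to 2022-03-07 gives 2022-05-29, which is the last day of the grace period.
The last day of the notice period: 2022-05-29 + 30 days = 2022-06-28.
The date acceleration becomes effective: 91 calendar days after 2022-06-28 is 2022-09-27. 2022-09-27 is a Tuesday, so no roll-forward applies.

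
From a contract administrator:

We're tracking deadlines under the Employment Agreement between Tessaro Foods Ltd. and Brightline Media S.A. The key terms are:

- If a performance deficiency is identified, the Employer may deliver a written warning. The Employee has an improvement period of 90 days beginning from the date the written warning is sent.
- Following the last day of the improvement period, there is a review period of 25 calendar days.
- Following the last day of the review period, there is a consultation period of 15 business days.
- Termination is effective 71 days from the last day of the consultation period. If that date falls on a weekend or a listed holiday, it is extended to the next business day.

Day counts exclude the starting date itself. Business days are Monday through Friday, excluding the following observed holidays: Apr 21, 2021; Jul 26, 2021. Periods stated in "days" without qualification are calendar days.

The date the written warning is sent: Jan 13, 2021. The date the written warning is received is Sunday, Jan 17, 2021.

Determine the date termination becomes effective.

Aug 9, 2021

The last day of the improvement period: 90 calendar days after Jan 13, 2021 is Apr 13, 2021.
The last day of the review period: 25 calendar days after Apr 13, 2021 is May 8, 2021.
From Saturday, May 8, 2021, 15 business days (May 10, May 11, May 12, May 13, …, May 26, May 27, May 28, skipping weekends) brings us to Friday, May 28, 2021, which is the last day of the consultation period.
The date termination becomes effective: 71 calendar days after May 28, 2021 is Aug 7, 2021. That falls on a Saturday, so it rolls to the next business day, Monday, Aug 9, 2021.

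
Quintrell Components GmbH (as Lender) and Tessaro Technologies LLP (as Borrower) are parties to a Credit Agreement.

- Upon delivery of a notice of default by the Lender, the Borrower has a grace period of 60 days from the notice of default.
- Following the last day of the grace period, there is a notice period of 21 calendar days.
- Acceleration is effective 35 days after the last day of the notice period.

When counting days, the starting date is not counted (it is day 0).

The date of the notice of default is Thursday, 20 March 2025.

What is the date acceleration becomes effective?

The last day of the grace period: 60 calendar days after 20 March 2025 is 19 May 2025.
Adding 21 calendar days to 19 May 2025 gives 9 June 2025, which is the last day of the notice period.
Adding 35 calendar days to 9 June 2025 gives 14 July 2025, which is the date acceleration becomes effective.

14 July 2025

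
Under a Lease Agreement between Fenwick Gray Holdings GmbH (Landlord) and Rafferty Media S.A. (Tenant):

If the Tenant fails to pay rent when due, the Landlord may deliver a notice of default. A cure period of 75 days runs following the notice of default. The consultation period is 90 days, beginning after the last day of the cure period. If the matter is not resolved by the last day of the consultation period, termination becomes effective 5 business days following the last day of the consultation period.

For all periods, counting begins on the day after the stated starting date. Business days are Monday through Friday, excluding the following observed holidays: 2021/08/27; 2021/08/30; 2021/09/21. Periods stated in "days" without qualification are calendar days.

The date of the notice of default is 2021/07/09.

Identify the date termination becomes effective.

The last day of the cure period: 75 calendar days after 2021/07/09 is 2021/09/22.
The last day of the consultation period: 2021/09/22 + 90 days = 2021/12/21.
The date termination becomes effective: counting 5 business days from Tuesday, 2021/12/21 (Dec 22, Dec 23, Dec 24, Dec 27, Dec 28, skipping weekends) reaches Tuesday, 2021/12/28.

2021/12/28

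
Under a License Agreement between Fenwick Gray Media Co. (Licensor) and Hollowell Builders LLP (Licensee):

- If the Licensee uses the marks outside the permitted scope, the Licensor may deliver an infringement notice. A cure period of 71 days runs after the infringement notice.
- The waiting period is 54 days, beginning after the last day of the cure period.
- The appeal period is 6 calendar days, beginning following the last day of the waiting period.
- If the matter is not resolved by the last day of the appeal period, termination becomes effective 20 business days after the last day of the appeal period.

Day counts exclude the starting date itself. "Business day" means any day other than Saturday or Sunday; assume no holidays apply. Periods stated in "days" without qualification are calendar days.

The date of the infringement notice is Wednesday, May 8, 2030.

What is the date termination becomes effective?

October 14, 2030

The last day of the cure period: 71 calendar days after May 8, 2030 is July 18, 2030.
The last day of the waiting period: 54 calendar days after July 18, 2030 is September 10, 2030.
The last day of the appeal period: September 10, 2030 + 6 days = September 16, 2030.
The date termination becomes effective: counting 20 business days from Monday, September 16, 2030 (Sep 17, Sep 18, Sep 19, Sep 20, …, Oct 10, Oct 11, Oct 14, skipping weekends) reaches Monday, October 14, 2030.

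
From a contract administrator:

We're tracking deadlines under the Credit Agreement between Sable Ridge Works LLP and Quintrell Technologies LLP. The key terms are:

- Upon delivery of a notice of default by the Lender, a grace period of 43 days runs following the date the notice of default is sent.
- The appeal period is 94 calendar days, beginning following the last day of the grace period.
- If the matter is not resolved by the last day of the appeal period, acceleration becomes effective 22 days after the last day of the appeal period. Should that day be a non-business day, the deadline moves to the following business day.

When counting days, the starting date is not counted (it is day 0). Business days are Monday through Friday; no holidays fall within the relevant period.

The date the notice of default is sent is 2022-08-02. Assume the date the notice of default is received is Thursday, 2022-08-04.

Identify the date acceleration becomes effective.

2023-01-09

The last day of the grace period: 2022-08-02 + 43 days = 2022-09-14.
The last day of the appeal period: 94 calendar days after 2022-09-14 is 2022-12-17.
The date acceleration becomes effective: 22 calendar days after 2022-12-17 is 2023-01-08. That falls on a Sunday, so it rolls to the next business day, Monday, 2023-01-09.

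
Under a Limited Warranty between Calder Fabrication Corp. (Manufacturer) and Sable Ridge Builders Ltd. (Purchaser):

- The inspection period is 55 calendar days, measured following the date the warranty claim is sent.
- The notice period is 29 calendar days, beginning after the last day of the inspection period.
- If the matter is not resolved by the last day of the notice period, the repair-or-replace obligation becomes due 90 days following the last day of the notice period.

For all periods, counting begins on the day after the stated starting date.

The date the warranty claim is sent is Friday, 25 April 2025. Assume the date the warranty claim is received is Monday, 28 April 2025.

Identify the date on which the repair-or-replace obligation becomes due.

16 October 2025

Adding 55 calendar days to 25 April 2025 gives 19 June 2025, which is the last day of the inspection period.
Adding 29 calendar days to 19 June 2025 gives 18 July 2025, which is the last day of the notice period.
The date on which the repair-or-replace obligation becomes due: 90 calendar days after 18 July 2025 is 16 October 2025.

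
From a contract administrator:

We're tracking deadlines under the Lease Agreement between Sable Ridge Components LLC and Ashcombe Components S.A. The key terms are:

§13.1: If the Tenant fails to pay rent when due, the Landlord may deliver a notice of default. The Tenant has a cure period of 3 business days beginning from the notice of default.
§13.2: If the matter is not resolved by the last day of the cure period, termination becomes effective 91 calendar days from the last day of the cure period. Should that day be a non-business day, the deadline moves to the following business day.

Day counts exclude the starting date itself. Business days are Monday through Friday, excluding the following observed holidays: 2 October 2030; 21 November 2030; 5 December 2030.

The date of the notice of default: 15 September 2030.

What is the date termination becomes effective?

From Sunday, 15 September 2030, 3 business days (Sep 16, Sep 17, Sep 18, skipping weekends) brings us to Wednesday, 18 September 2030, which is the last day of the cure period.
The date termination becomes effective: 91 calendar days after 18 September 2030 is 18 December 2030. 18 December 2030 is a Wednesday and is not a listed holiday, so no roll-forward applies.

18 December 2030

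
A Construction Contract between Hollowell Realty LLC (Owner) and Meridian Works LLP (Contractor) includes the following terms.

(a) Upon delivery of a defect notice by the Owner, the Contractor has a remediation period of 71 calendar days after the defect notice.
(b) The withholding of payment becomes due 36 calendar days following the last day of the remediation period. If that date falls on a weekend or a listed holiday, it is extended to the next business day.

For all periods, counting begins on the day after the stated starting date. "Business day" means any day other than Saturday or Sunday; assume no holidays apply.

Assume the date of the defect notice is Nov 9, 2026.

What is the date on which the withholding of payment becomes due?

Feb 24, 2027

Adding 71 calendar days to Nov 9, 2026 gives Jan 19, 2027, which is the last day of the remediation period.
Adding 36 calendar days to Jan 19, 2027 gives Feb 24, 2027, which is the date on which the withholding of payment becomes due. Feb 24, 2027 is a Wednesday, so no roll-forward applies.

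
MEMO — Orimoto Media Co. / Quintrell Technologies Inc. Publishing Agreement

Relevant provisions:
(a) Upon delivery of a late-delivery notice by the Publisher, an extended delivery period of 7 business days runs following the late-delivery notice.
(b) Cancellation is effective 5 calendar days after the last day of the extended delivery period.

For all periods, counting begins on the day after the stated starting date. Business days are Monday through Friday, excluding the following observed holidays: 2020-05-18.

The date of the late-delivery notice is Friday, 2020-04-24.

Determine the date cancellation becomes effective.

From Friday, 2020-04-24, 7 business days (Apr 27, Apr 28, Apr 29, Apr 30, May 1, May 4, May 5, skipping weekends) brings us to Tuesday, 2020-05-05, which is the last day of the extended delivery period.
Adding 5 calendar days to 2020-05-05 gives 2020-05-10, which is the date cancellation becomes effective.

2020-05-10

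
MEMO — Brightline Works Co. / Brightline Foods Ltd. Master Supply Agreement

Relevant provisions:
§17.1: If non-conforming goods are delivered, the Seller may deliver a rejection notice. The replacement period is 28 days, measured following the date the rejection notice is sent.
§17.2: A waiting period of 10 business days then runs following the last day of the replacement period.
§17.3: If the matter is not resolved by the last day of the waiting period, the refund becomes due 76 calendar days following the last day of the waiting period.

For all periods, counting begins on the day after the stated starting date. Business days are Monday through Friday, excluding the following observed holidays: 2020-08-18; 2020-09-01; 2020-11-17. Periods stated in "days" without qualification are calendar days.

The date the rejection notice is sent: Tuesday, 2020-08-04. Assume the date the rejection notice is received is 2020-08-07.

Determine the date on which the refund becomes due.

The last day of the replacement period: 28 calendar days after 2020-08-04 is 2020-09-01.
From Tuesday, 2020-09-01, 10 business days (Sep 2, Sep 3, Sep 4, Sep 7, Sep 8, Sep 9, Sep 10, Sep 11, Sep 14, Sep 15, skipping weekends) brings us to Tuesday, 2020-09-15, which is the last day of the waiting period.
The date on which the refund becomes due: 76 calendar days after 2020-09-15 is 2020-11-30.

2020-11-30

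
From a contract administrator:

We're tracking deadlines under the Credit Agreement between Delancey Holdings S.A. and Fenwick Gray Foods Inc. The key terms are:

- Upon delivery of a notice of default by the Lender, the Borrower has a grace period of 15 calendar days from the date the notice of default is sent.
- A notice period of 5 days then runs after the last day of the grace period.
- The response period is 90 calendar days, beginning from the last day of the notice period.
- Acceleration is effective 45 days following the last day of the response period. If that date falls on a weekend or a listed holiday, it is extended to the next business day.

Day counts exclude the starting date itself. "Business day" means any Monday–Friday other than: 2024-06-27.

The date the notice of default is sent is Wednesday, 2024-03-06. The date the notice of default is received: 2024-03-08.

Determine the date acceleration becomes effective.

2024-08-08

Adding 15 calendar days to 2024-03-06 gives 2024-03-21, which is the last day of the grace period.
The last day of the notice period: 5 calendar days after 2024-03-21 is 2024-03-26.
The last day of the response period: 90 calendar days after 2024-03-26 is 2024-06-24.
The date acceleration becomes effective: 45 calendar days after 2024-06-24 is 2024-08-08. 2024-08-08 is a Thursday and is not a listed holiday, so no roll-forward applies.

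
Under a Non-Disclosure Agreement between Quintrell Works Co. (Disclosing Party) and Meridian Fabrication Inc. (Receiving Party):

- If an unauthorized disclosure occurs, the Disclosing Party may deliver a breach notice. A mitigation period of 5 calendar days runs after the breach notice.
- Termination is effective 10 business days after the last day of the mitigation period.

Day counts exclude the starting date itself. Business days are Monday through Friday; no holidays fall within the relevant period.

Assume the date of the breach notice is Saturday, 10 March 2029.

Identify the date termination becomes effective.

The last day of the mitigation period: 5 calendar days after 10 March 2029 is 15 March 2029.
The date termination becomes effective: 10 business days after Thursday, 15 March 2029, skipping weekends — Mar 16, Mar 19, Mar 20, Mar 21, Mar 22, Mar 23, Mar 26, Mar 27, Mar 28, Mar 29 — lands on Thursday, 29 March 2029.

29 March 2029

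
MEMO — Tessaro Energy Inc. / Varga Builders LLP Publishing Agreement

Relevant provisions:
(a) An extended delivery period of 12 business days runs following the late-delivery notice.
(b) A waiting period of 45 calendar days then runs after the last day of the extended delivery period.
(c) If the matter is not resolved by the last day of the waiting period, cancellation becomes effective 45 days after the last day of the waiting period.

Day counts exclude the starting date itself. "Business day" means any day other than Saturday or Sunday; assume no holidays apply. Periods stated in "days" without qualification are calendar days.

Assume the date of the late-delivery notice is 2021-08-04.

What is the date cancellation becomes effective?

2021-11-18

The last day of the extended delivery period: 12 business days after Wednesday, 2021-08-04, skipping weekends — Aug 5, Aug 6, Aug 9, Aug 10, …, Aug 18, Aug 19, Aug 20 — lands on Friday, 2021-08-20.
Adding 45 calendar days to 2021-08-20 gives 2021-10-04, which is the last day of the waiting period.
The date cancellation becomes effective: 2021-10-04 + 45 days = 2021-11-18.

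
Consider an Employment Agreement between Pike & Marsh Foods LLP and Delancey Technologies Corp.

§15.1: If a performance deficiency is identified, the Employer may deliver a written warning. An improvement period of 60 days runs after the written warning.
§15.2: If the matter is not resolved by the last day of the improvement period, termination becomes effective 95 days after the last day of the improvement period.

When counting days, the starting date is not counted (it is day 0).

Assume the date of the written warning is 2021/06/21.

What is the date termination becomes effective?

Adding 60 calendar days to 2021/06/21 gives 2021/08/20, which is the last day of the improvement period.
The date termination becomes effective: 95 calendar days after 2021/08/20 is 2021/11/23.

2021/11/23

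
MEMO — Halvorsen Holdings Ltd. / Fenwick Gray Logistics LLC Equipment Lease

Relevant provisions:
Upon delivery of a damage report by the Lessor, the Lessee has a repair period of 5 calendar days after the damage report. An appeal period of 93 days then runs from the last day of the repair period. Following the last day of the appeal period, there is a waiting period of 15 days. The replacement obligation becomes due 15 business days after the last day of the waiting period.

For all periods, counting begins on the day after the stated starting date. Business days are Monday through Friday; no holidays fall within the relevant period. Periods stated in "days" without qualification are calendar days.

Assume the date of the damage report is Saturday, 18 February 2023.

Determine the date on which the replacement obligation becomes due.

30 June 2023

The last day of the repair period: 5 calendar days after 18 February 2023 is 23 February 2023.
The last day of the appeal period: 93 calendar days after 23 February 2023 is 27 May 2023.
Adding 15 calendar days to 27 May 2023 gives 11 June 2023, which is the last day of the waiting period.
The date on which the replacement obligation becomes due: counting 15 business days from Sunday, 11 June 2023 (Jun 12, Jun 13, Jun 14, Jun 15, …, Jun 28, Jun 29, Jun 30, skipping weekends) reaches Friday, 30 June 2023.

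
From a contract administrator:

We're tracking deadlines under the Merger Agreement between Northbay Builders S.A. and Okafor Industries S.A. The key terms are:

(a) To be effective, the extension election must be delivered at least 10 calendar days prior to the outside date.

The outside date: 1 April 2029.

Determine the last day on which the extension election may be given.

Counting back 10 calendar days from 1 April 2029 gives 22 March 2029.

22 March 2029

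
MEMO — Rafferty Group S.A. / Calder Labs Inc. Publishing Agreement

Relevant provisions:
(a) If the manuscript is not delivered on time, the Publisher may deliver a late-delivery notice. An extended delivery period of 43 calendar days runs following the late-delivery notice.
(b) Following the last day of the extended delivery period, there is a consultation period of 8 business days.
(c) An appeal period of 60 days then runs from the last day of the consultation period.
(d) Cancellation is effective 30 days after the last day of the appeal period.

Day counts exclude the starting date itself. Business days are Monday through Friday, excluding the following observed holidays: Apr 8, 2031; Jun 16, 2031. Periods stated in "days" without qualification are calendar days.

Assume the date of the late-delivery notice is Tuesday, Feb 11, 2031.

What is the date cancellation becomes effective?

Jul 6, 2031

Adding 43 calendar days to Feb 11, 2031 gives Mar 26, 2031, which is the last day of the extended delivery period.
The last day of the consultation period: 8 business days after Wednesday, Mar 26, 2031, skipping weekends — Mar 27, Mar 28, Mar 31, Apr 1, Apr 2, Apr 3, Apr 4, Apr 7 — lands on Monday, Apr 7, 2031.
The last day of the appeal period: 60 calendar days after Apr 7, 2031 is Jun 6, 2031.
The date cancellation becomes effective: 30 calendar days after Jun 6, 2031 is Jul 6, 2031.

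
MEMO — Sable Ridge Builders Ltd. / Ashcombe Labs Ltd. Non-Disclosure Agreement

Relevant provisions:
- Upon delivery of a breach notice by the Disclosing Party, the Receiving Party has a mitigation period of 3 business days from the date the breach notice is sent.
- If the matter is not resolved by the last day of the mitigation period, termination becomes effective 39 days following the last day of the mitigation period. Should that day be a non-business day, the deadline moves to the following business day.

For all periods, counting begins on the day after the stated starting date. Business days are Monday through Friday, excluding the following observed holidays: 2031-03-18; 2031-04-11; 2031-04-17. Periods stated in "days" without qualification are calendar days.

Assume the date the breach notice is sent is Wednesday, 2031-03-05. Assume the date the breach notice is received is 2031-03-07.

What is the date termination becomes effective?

2031-04-18

The last day of the mitigation period: counting 3 business days from Wednesday, 2031-03-05 (Mar 6, Mar 7, Mar 10, skipping weekends) reaches Monday, 2031-03-10.
The date termination becomes effective: 39 calendar days after 2031-03-10 is 2031-04-18. 2031-04-18 is a Friday and is not a listed holiday, so no roll-forward applies.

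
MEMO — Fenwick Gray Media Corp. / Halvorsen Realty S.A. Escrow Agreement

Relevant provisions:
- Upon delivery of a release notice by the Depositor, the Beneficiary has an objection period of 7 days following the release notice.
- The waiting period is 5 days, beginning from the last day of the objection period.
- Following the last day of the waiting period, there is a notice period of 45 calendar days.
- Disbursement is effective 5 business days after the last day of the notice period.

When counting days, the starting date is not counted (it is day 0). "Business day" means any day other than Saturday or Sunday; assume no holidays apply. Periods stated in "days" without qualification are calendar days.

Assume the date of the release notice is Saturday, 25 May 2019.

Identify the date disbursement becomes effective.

26 July 2019

The last day of the objection period: 25 May 2019 + 7 days = 1 June 2019.
The last day of the waiting period: 1 June 2019 + 5 days = 6 June 2019.
Adding 45 calendar days to 6 June 2019 gives 21 July 2019, which is the last day of the notice period.
The date disbursement becomes effective: 5 business days after Sunday, 21 July 2019, skipping weekends — Jul 22, Jul 23, Jul 24, Jul 25, Jul 26 — lands on Friday, 26 July 2019.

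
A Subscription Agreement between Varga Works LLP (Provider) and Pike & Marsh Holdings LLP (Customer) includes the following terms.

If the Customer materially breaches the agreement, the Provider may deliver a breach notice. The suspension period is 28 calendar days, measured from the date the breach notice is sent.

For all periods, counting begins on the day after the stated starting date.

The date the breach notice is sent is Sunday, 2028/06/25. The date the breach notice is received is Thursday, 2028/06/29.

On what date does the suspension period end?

Adding 28 calendar days to 2028/06/25 gives 2028/07/23, which is the last day of the suspension period.

2028/07/23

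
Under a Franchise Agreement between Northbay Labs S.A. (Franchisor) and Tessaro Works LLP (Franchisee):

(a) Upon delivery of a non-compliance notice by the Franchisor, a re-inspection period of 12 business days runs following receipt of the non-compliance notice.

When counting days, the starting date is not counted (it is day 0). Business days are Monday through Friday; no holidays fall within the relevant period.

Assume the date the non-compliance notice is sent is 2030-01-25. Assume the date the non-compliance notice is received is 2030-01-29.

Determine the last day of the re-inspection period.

2030-02-14

From Tuesday, 2030-01-29, 12 business days (Jan 30, Jan 31, Feb 1, Feb 4, …, Feb 12, Feb 13, Feb 14, skipping weekends) brings us to Thursday, 2030-02-14, which is the last day of the re-inspection period.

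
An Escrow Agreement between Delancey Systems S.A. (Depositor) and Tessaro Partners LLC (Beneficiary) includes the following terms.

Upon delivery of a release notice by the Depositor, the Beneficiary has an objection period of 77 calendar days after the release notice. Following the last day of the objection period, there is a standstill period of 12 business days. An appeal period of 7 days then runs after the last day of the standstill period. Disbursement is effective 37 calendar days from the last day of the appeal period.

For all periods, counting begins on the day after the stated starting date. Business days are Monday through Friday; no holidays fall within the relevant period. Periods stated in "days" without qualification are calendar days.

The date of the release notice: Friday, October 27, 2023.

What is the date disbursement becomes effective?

The last day of the objection period: 77 calendar days after October 27, 2023 is January 12, 2024.
The last day of the standstill period: counting 12 business days from Friday, January 12, 2024 (Jan 15, Jan 16, Jan 17, Jan 18, …, Jan 26, Jan 29, Jan 30, skipping weekends) reaches Tuesday, January 30, 2024.
Adding 7 calendar days to January 30, 2024 gives February 6, 2024, which is the last day of the appeal period.
Adding 37 calendar days to February 6, 2024 gives March 14, 2024, which is the date disbursement becomes effective.

March 14, 2024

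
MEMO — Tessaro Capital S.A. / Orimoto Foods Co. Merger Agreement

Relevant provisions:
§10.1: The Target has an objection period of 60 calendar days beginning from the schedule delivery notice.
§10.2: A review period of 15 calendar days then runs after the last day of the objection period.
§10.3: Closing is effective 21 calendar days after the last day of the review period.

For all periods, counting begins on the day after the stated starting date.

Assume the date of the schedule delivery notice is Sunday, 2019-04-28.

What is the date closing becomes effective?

2019-08-02

The last day of the objection period: 2019-04-28 + 60 days = 2019-06-27.
Adding 15 calendar days to 2019-06-27 gives 2019-07-12, which is the last day of the review period.
The date closing becomes effective: 21 calendar days after 2019-07-12 is 2019-08-02.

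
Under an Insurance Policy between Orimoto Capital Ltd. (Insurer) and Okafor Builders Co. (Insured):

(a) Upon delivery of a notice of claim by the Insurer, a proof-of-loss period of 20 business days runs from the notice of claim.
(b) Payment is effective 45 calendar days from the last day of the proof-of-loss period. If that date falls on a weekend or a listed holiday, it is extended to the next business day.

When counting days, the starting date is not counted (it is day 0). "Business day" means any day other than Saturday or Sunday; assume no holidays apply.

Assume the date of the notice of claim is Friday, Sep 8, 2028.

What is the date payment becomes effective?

Nov 20, 2028

From Friday, Sep 8, 2028, 20 business days (Sep 11, Sep 12, Sep 13, Sep 14, …, Oct 4, Oct 5, Oct 6, skipping weekends) brings us to Friday, Oct 6, 2028, which is the last day of the proof-of-loss period.
Adding 45 calendar days to Oct 6, 2028 gives Nov 20, 2028, which is the date payment becomes effective. Nov 20, 2028 is a Monday, so no roll-forward applies.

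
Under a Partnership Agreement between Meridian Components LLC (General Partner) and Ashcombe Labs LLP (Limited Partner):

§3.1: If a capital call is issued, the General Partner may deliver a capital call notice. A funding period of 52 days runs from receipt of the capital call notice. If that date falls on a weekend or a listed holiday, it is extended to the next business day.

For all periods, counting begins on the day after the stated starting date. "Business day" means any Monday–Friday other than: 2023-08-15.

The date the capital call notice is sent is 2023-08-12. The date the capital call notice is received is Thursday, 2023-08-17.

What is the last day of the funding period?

The last day of the funding period: 2023-08-17 + 52 days = 2023-10-08. That falls on a Sunday, so it rolls to the next business day, Monday, 2023-10-09.

2023-10-09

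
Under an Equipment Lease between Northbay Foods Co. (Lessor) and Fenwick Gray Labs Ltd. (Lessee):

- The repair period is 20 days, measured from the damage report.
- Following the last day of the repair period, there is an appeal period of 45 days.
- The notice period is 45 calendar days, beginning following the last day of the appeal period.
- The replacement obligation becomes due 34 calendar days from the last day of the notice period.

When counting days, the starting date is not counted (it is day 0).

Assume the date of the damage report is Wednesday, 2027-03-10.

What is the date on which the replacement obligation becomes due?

The last day of the repair period: 20 calendar days after 2027-03-10 is 2027-03-30.
Adding 45 calendar days to 2027-03-30 gives 2027-05-14, which is the last day of the appeal period.
The last day of the notice period: 2027-05-14 + 45 days = 2027-06-28.
Adding 34 calendar days to 2027-06-28 gives 2027-08-01, which is the date on which the replacement obligation becomes due.

2027-08-01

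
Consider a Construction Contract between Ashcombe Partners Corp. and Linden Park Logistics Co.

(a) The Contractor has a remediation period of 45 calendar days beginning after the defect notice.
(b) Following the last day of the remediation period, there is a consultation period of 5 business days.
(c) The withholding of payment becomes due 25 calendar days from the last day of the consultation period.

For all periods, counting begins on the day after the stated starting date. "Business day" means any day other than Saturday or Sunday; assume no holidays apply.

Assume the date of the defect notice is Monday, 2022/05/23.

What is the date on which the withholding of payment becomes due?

The last day of the remediation period: 2022/05/23 + 45 days = 2022/07/07.
The last day of the consultation period: 5 business days after Thursday, 2022/07/07, skipping weekends — Jul 8, Jul 11, Jul 12, Jul 13, Jul 14 — lands on Thursday, 2022/07/14.
Adding 25 calendar days to 2022/07/14 gives 2022/08/08, which is the date on which the withholding of payment becomes due.

2022/08/08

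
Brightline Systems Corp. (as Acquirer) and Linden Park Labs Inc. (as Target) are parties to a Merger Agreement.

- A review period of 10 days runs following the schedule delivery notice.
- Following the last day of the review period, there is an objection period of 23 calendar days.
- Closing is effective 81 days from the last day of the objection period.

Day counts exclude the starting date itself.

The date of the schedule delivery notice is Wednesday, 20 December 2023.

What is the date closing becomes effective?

12 April 2024

The last day of the review period: 20 December 2023 + 10 days = 30 December 2023.
The last day of the objection period: 30 December 2023 + 23 days = 22 January 2024.
Adding 81 calendar days to 22 January 2024 gives 12 April 2024, which is the date closing becomes effective.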